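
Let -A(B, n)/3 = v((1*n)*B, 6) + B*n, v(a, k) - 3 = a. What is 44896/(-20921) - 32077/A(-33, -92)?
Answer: -147146683/381285225 ≈ -0.38592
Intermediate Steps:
v(a, k) = 3 + a
A(B, n) = -9 - 6*B*n (A(B, n) = -3*((3 + (1*n)*B) + B*n) = -3*((3 + n*B) + B*n) = -3*((3 + B*n) + B*n) = -3*(3 + 2*B*n) = -9 - 6*B*n)
44896/(-20921) - 32077/A(-33, -92) = 44896/(-20921) - 32077/(-9 - 6*(-33)*(-92)) = 44896*(-1/20921) - 32077/(-9 - 18216) = -44896/20921 - 32077/(-18225) = -44896/20921 - 32077*(-1/18225) = -44896/20921 + 32077/18225 = -147146683/381285225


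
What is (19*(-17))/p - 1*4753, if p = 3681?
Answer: -17496116/3681 ≈ -4753.1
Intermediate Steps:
(19*(-17))/p - 1*4753 = (19*(-17))/3681 - 1*4753 = -323*1/3681 - 4753 = -323/3681 - 4753 = -17496116/3681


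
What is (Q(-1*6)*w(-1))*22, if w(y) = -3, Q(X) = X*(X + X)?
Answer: -4752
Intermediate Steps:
Q(X) = 2*X**2 (Q(X) = X*(2*X) = 2*X**2)
(Q(-1*6)*w(-1))*22 = ((2*(-1*6)**2)*(-3))*22 = ((2*(-6)**2)*(-3))*22 = ((2*36)*(-3))*22 = (72*(-3))*22 = -216*22 = -4752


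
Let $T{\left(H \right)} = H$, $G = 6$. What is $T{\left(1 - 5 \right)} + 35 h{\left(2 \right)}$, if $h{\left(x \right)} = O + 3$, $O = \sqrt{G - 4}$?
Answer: $101 + 35 \sqrt{2} \approx 150.5$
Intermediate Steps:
$O = \sqrt{2}$ ($O = \sqrt{6 - 4} = \sqrt{2} \approx 1.4142$)
$h{\left(x \right)} = 3 + \sqrt{2}$ ($h{\left(x \right)} = \sqrt{2} + 3 = 3 + \sqrt{2}$)
$T{\left(1 - 5 \right)} + 35 h{\left(2 \right)} = \left(1 - 5\right) + 35 \left(3 + \sqrt{2}\right) = \left(1 - 5\right) + \left(105 + 35 \sqrt{2}\right) = -4 + \left(105 + 35 \sqrt{2}\right) = 101 + 35 \sqrt{2}$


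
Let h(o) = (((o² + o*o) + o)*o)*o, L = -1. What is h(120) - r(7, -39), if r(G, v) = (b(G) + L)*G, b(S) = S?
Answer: 416447958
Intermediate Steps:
r(G, v) = G*(-1 + G) (r(G, v) = (G - 1)*G = (-1 + G)*G = G*(-1 + G))
h(o) = o²*(o + 2*o²) (h(o) = (((o² + o²) + o)*o)*o = ((2*o² + o)*o)*o = ((o + 2*o²)*o)*o = (o*(o + 2*o²))*o = o²*(o + 2*o²))
h(120) - r(7, -39) = 120³*(1 + 2*120) - 7*(-1 + 7) = 1728000*(1 + 240) - 7*6 = 1728000*241 - 1*42 = 416448000 - 42 = 416447958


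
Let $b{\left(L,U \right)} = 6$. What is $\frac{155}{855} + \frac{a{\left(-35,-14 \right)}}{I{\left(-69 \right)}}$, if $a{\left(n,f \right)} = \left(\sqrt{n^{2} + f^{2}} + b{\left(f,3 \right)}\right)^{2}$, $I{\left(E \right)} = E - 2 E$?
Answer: $\frac{83762}{3933} + \frac{28 \sqrt{29}}{23} \approx 27.853$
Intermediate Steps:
$I{\left(E \right)} = - E$
$a{\left(n,f \right)} = \left(6 + \sqrt{f^{2} + n^{2}}\right)^{2}$ ($a{\left(n,f \right)} = \left(\sqrt{n^{2} + f^{2}} + 6\right)^{2} = \left(\sqrt{f^{2} + n^{2}} + 6\right)^{2} = \left(6 + \sqrt{f^{2} + n^{2}}\right)^{2}$)
$\frac{155}{855} + \frac{a{\left(-35,-14 \right)}}{I{\left(-69 \right)}} = \frac{155}{855} + \frac{\left(6 + \sqrt{\left(-14\right)^{2} + \left(-35\right)^{2}}\right)^{2}}{\left(-1\right) \left(-69\right)} = 155 \cdot \frac{1}{855} + \frac{\left(6 + \sqrt{196 + 1225}\right)^{2}}{69} = \frac{31}{171} + \left(6 + \sqrt{1421}\right)^{2} \cdot \frac{1}{69} = \frac{31}{171} + \left(6 + 7 \sqrt{29}\right)^{2} \cdot \frac{1}{69} = \frac{31}{171} + \frac{\left(6 + 7 \sqrt{29}\right)^{2}}{69}$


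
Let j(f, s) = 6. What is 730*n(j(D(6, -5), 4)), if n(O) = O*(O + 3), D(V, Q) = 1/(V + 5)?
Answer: 39420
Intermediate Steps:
D(V, Q) = 1/(5 + V)
n(O) = O*(3 + O)
730*n(j(D(6, -5), 4)) = 730*(6*(3 + 6)) = 730*(6*9) = 730*54 = 39420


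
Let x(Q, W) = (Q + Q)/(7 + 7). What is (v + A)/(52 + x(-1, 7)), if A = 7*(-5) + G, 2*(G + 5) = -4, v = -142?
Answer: -1288/363 ≈ -3.5482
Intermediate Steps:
x(Q, W) = Q/7 (x(Q, W) = (2*Q)/14 = (2*Q)*(1/14) = Q/7)
G = -7 (G = -5 + (1/2)*(-4) = -5 - 2 = -7)
A = -42 (A = 7*(-5) - 7 = -35 - 7 = -42)
(v + A)/(52 + x(-1, 7)) = (-142 - 42)/(52 + (1/7)*(-1)) = -184/(52 - 1/7) = -184/363/7 = -184*7/363 = -1288/363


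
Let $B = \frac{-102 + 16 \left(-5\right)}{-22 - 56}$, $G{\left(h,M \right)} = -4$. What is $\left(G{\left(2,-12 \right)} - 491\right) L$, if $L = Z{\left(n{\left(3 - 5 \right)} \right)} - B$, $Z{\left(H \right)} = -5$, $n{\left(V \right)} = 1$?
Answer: $3630$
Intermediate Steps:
$B = \frac{7}{3}$ ($B = \frac{-102 - 80}{-78} = \left(-182\right) \left(- \frac{1}{78}\right) = \frac{7}{3} \approx 2.3333$)
$L = - \frac{22}{3}$ ($L = -5 - \frac{7}{3} = - \frac{22}{3} \approx -7.3333$)
$\left(G{\left(2,-12 \right)} - 491\right) L = \left(-4 - 491\right) \left(- \frac{22}{3}\right) = \left(-495\right) \left(- \frac{22}{3}\right) = 3630$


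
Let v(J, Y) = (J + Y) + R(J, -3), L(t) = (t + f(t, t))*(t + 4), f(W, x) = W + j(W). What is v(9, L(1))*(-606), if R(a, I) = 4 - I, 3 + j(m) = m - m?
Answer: -6666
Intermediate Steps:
j(m) = -3 (j(m) = -3 + (m - m) = -3 + 0 = -3)
f(W, x) = -3 + W (f(W, x) = W - 3 = -3 + W)
L(t) = (-3 + 2*t)*(4 + t) (L(t) = (t + (-3 + t))*(t + 4) = (-3 + 2*t)*(4 + t))
v(J, Y) = 7 + J + Y (v(J, Y) = (J + Y) + (4 - 1*(-3)) = (J + Y) + (4 + 3) = (J + Y) + 7 = 7 + J + Y)
v(9, L(1))*(-606) = (7 + 9 + (-12 + 2*1² + 5*1))*(-606) = (7 + 9 + (-12 + 2*1 + 5))*(-606) = (7 + 9 + (-12 + 2 + 5))*(-606) = (7 + 9 - 5)*(-606) = 11*(-606) = -6666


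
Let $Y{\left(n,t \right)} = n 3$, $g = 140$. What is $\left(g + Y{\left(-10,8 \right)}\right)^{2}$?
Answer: $12100$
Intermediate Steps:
$Y{\left(n,t \right)} = 3 n$
$\left(g + Y{\left(-10,8 \right)}\right)^{2} = \left(140 + 3 \left(-10\right)\right)^{2} = \left(140 - 30\right)^{2} = 110^{2} = 12100$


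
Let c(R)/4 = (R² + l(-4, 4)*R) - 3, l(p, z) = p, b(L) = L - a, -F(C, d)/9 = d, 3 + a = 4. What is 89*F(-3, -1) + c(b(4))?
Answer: 777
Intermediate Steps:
a = 1 (a = -3 + 4 = 1)
F(C, d) = -9*d
b(L) = -1 + L (b(L) = L - 1*1 = L - 1 = -1 + L)
c(R) = -12 - 16*R + 4*R² (c(R) = 4*((R² - 4*R) - 3) = 4*(-3 + R² - 4*R) = -12 - 16*R + 4*R²)
89*F(-3, -1) + c(b(4)) = 89*(-9*(-1)) + (-12 - 16*(-1 + 4) + 4*(-1 + 4)²) = 89*9 + (-12 - 16*3 + 4*3²) = 801 + (-12 - 48 + 4*9) = 801 + (-12 - 48 + 36) = 801 - 24 = 777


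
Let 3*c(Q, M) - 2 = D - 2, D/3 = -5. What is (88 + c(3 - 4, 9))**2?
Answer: 6889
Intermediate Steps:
D = -15 (D = 3*(-5) = -15)
c(Q, M) = -5 (c(Q, M) = 2/3 + (-15 - 2)/3 = 2/3 + (1/3)*(-17) = 2/3 - 17/3 = -5)
(88 + c(3 - 4, 9))**2 = (88 - 5)**2 = 83**2 = 6889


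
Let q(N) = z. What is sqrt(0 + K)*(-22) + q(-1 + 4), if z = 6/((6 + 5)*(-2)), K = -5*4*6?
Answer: -3/11 - 44*I*sqrt(30) ≈ -0.27273 - 241.0*I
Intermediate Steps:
K = -120 (K = -20*6 = -120)
z = -3/11 (z = 6/(11*(-2)) = 6/(-22) = -1/22*6 = -3/11 ≈ -0.27273)
q(N) = -3/11
sqrt(0 + K)*(-22) + q(-1 + 4) = sqrt(0 - 120)*(-22) - 3/11 = sqrt(-120)*(-22) - 3/11 = (2*I*sqrt(30))*(-22) - 3/11 = -44*I*sqrt(30) - 3/11 = -3/11 - 44*I*sqrt(30)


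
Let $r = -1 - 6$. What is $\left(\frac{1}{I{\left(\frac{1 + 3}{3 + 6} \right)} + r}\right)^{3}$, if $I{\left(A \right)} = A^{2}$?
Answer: $- \frac{531441}{167284151} \approx -0.0031769$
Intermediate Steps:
$r = -7$ ($r = -1 - 6 = -7$)
$\left(\frac{1}{I{\left(\frac{1 + 3}{3 + 6} \right)} + r}\right)^{3} = \left(\frac{1}{\left(\frac{1 + 3}{3 + 6}\right)^{2} - 7}\right)^{3} = \left(\frac{1}{\left(\frac{4}{9}\right)^{2} - 7}\right)^{3} = \left(\frac{1}{\frac{16}{81} - 7}\right)^{3} = \left(\frac{1}{- \frac{551}{81}}\right)^{3} = \left(- \frac{81}{551}\right)^{3} = - \frac{531441}{167284151}$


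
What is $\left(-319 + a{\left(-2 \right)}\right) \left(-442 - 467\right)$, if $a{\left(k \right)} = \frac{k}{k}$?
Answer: $289062$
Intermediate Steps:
$a{\left(k \right)} = 1$
$\left(-319 + a{\left(-2 \right)}\right) \left(-442 - 467\right) = \left(-319 + 1\right) \left(-442 - 467\right) = \left(-318\right) \left(-909\right) = 289062$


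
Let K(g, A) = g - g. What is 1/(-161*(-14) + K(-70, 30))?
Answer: 1/2254 ≈ 0.00044366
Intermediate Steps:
K(g, A) = 0
1/(-161*(-14) + K(-70, 30)) = 1/(-161*(-14) + 0) = 1/(2254 + 0) = 1/2254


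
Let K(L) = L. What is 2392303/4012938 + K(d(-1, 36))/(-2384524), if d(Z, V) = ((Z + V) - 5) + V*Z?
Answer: 713065999550/1196118371439 ≈ 0.59615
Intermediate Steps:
d(Z, V) = -5 + V + Z + V*Z (d(Z, V) = ((V + Z) - 5) + V*Z = (-5 + V + Z) + V*Z = -5 + V + Z + V*Z)
2392303/4012938 + K(d(-1, 36))/(-2384524) = 2392303/4012938 + (-5 + 36 - 1 + 36*(-1))/(-2384524) = 2392303*(1/4012938) + (-5 + 36 - 1 - 36)*(-1/2384524) = 2392303/4012938 - 6*(-1/2384524) = 2392303/4012938 + 3/1192262 = 713065999550/1196118371439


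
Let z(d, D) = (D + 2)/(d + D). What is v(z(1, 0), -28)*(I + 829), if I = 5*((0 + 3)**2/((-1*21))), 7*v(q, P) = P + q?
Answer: -150488/49 ≈ -3071.2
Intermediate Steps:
z(d, D) = (2 + D)/(D + d)
v(q, P) = P/7 + q/7 (v(q, P) = (P + q)/7 = P/7 + q/7)
I = -15/7 (I = 5*(3**2/(-21)) = 5*(9*(-1/21)) = 5*(-3/7) = -15/7 ≈ -2.1429)
v(z(1, 0), -28)*(I + 829) = ((1/7)*(-28) + ((2 + 0)/(0 + 1))/7)*(-15/7 + 829) = (-4 + (2/1)/7)*(5788/7) = (-4 + (1*2)/7)*(5788/7) = (-4 + (1/7)*2)*(5788/7) = (-4 + 2/7)*(5788/7) = -26/7*5788/7 = -150488/49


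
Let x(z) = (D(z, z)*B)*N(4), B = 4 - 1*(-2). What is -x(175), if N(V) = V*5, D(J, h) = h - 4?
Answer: -20520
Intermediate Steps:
D(J, h) = -4 + h
N(V) = 5*V
B = 6 (B = 4 + 2 = 6)
x(z) = -480 + 120*z (x(z) = ((-4 + z)*6)*(5*4) = (-24 + 6*z)*20 = -480 + 120*z)
-x(175) = -(-480 + 120*175) = -(-480 + 21000) = -1*20520 = -20520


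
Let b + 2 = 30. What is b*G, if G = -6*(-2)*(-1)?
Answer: -336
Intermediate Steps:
b = 28 (b = -2 + 30 = 28)
G = -12 (G = 12*(-1) = -12)
b*G = 28*(-12) = -336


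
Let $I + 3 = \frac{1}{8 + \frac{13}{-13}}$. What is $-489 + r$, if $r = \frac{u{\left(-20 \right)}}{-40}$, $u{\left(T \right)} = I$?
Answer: $- \frac{6845}{14} \approx -488.93$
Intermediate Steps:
$I = - \frac{20}{7}$ ($I = -3 + \frac{1}{8 + \frac{13}{-13}} = -3 + \frac{1}{8 + 13 \left(- \frac{1}{13}\right)} = -3 + \frac{1}{8 - 1} = -3 + \frac{1}{7} = - \frac{20}{7} \approx -2.8571$)
$u{\left(T \right)} = - \frac{20}{7}$
$r = \frac{1}{14}$ ($r = - \frac{20}{7 \left(-40\right)} = \left(- \frac{20}{7}\right) \left(- \frac{1}{40}\right) = \frac{1}{14} \approx 0.071429$)
$-489 + r = -489 + \frac{1}{14} = - \frac{6845}{14}$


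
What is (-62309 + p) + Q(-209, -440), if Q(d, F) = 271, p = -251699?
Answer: -313737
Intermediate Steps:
(-62309 + p) + Q(-209, -440) = (-62309 - 251699) + 271 = -314008 + 271 = -313737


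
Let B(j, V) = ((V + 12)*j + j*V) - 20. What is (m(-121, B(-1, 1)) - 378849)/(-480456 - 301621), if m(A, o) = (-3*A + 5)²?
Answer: 243425/782077 ≈ 0.31125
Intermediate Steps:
B(j, V) = -20 + V*j + j*(12 + V) (B(j, V) = ((12 + V)*j + V*j) - 20 = (j*(12 + V) + V*j) - 20 = (V*j + j*(12 + V)) - 20 = -20 + V*j + j*(12 + V))
m(A, o) = (5 - 3*A)²
(m(-121, B(-1, 1)) - 378849)/(-480456 - 301621) = ((-5 + 3*(-121))² - 378849)/(-480456 - 301621) = ((-5 - 363)² - 378849)/(-782077) = ((-368)² - 378849)*(-1/782077) = (135424 - 378849)*(-1/782077) = -243425*(-1/782077) = 243425/782077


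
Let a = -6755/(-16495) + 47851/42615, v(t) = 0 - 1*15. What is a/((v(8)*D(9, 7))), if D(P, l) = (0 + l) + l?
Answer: -107716657/14761622925 ≈ -0.0072971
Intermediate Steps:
D(P, l) = 2*l (D(P, l) = l + l = 2*l)
v(t) = -15 (v(t) = 0 - 15 = -15)
a = 215433314/140586885 (a = -6755*(-1/16495) + 47851*(1/42615) = 1351/3299 + 47851/42615 = 215433314/140586885 ≈ 1.5324)
a/((v(8)*D(9, 7))) = 215433314/(140586885*((-30*7))) = 215433314/(140586885*((-15*14))) = (215433314/140586885)/(-210) = (215433314/140586885)*(-1/210) = -107716657/14761622925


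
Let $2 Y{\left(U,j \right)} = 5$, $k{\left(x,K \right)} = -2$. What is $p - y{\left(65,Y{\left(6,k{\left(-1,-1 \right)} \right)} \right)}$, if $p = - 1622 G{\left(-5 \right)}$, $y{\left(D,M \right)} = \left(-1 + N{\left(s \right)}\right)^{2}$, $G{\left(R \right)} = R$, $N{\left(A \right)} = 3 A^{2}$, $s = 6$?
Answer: $-3339$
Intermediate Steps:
$Y{\left(U,j \right)} = \frac{5}{2}$ ($Y{\left(U,j \right)} = \frac{1}{2} \cdot 5 = \frac{5}{2}$)
$y{\left(D,M \right)} = 11449$ ($y{\left(D,M \right)} = \left(-1 + 3 \cdot 6^{2}\right)^{2} = \left(-1 + 3 \cdot 36\right)^{2} = \left(-1 + 108\right)^{2} = 107^{2} = 11449$)
$p = 8110$ ($p = \left(-1622\right) \left(-5\right) = 8110$)
$p - y{\left(65,Y{\left(6,k{\left(-1,-1 \right)} \right)} \right)} = 8110 - 11449 = -3339$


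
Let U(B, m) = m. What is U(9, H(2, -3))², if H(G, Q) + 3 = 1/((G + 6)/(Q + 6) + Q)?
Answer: 36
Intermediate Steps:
H(G, Q) = -3 + 1/(Q + (6 + G)/(6 + Q)) (H(G, Q) = -3 + 1/((G + 6)/(Q + 6) + Q) = -3 + 1/((6 + G)/(6 + Q) + Q) = -3 + 1/(Q + (6 + G)/(6 + Q)))
U(9, H(2, -3))² = ((-12 - 17*(-3) - 3*2 - 3*(-3)²)/(6 + 2 + (-3)² + 6*(-3)))² = ((-12 + 51 - 6 - 3*9)/(6 + 2 + 9 - 18))² = ((-12 + 51 - 6 - 27)/(-1))² = (-1*6)² = (-6)² = 36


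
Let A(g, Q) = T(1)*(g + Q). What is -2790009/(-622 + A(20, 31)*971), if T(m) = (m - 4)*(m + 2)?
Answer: 2790009/446311 ≈ 6.2513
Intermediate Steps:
T(m) = (-4 + m)*(2 + m)
A(g, Q) = -9*Q - 9*g (A(g, Q) = (-8 + 1² - 2*1)*(g + Q) = (-8 + 1 - 2)*(Q + g) = -9*(Q + g) = -9*Q - 9*g)
-2790009/(-622 + A(20, 31)*971) = -2790009/(-622 + (-9*31 - 9*20)*971) = -2790009/(-622 + (-279 - 180)*971) = -2790009/(-622 - 459*971) = -2790009/(-622 - 445689) = -2790009/(-446311) = -2790009*(-1/446311) = 2790009/446311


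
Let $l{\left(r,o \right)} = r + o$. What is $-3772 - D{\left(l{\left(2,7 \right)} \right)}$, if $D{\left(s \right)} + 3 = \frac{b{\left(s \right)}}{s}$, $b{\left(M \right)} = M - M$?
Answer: $-3769$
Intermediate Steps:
$b{\left(M \right)} = 0$
$l{\left(r,o \right)} = o + r$
$D{\left(s \right)} = -3$ ($D{\left(s \right)} = -3 + \frac{0}{s} = -3 + 0 = -3$)
$-3772 - D{\left(l{\left(2,7 \right)} \right)} = -3772 - -3 = -3772 + 3 = -3769$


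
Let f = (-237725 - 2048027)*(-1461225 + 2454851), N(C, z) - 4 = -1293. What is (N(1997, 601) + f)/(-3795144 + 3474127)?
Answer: 2271182618041/321017 ≈ 7.0750e+6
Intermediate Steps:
N(C, z) = -1289 (N(C, z) = 4 - 1293 = -1289)
f = -2271182616752 (f = -2285752*993626 = -2271182616752)
(N(1997, 601) + f)/(-3795144 + 3474127) = (-1289 - 2271182616752)/(-3795144 + 3474127) = -2271182618041/(-321017) = -2271182618041*(-1/321017) = 2271182618041/321017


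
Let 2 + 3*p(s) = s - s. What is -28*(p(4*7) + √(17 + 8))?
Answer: -364/3 ≈ -121.33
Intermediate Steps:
p(s) = -⅔ (p(s) = -⅔ + (s - s)/3 = -⅔ + (⅓)*0 = -⅔ + 0 = -⅔)
-28*(p(4*7) + √(17 + 8)) = -28*(-⅔ + √(17 + 8)) = -28*(-⅔ + √25) = -28*(-⅔ + 5) = -28*13/3 = -364/3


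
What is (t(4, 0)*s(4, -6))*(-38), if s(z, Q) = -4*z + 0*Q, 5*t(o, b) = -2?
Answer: -1216/5 ≈ -243.20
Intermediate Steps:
t(o, b) = -2/5 (t(o, b) = (1/5)*(-2) = -2/5)
s(z, Q) = -4*z (s(z, Q) = -4*z + 0 = -4*z)
(t(4, 0)*s(4, -6))*(-38) = -(-8)*4/5*(-38) = -2/5*(-16)*(-38) = (32/5)*(-38) = -1216/5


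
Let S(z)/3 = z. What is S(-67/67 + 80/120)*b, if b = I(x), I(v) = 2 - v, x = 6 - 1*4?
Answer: 0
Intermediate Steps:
x = 2 (x = 6 - 4 = 2)
S(z) = 3*z
b = 0 (b = 2 - 1*2 = 2 - 2 = 0)
S(-67/67 + 80/120)*b = (3*(-67/67 + 80/120))*0 = (3*(-67*1/67 + 80*(1/120)))*0 = (3*(-1 + ⅔))*0 = (3*(-⅓))*0 = -1*0 = 0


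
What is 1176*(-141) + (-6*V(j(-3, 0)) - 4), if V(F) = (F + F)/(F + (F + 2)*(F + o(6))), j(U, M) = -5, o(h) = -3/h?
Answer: -3813740/23 ≈ -1.6581e+5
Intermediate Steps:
V(F) = 2*F/(F + (2 + F)*(-½ + F)) (V(F) = (F + F)/(F + (F + 2)*(F - 3/6)) = (2*F)/(F + (2 + F)*(F - 3*⅙)) = (2*F)/(F + (2 + F)*(F - ½)) = (2*F)/(F + (2 + F)*(-½ + F)) = 2*F/(F + (2 + F)*(-½ + F)))
1176*(-141) + (-6*V(j(-3, 0)) - 4) = 1176*(-141) + (-24*(-5)/(-2 + 2*(-5)² + 5*(-5)) - 4) = -165816 + (-24*(-5)/(-2 + 2*25 - 25) - 4) = -165816 + (-24*(-5)/(-2 + 50 - 25) - 4) = -165816 + (-24*(-5)/23 - 4) = -165816 + (-6*(-20/23) - 4) = -165816 + (120/23 - 4) = -165816 + 28/23 = -3813740/23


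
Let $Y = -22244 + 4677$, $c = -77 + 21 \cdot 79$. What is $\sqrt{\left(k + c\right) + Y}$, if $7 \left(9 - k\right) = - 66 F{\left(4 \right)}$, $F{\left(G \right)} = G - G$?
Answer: $2 i \sqrt{3994} \approx 126.4 i$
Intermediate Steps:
$c = 1582$ ($c = -77 + 1659 = 1582$)
$F{\left(G \right)} = 0$
$k = 9$ ($k = 9 - \frac{\left(-66\right) 0}{7} = 9 - 0 = 9 + 0 = 9$)
$Y = -17567$
$\sqrt{\left(k + c\right) + Y} = \sqrt{\left(9 + 1582\right) - 17567} = \sqrt{1591 - 17567} = \sqrt{-15976} = 2 i \sqrt{3994}$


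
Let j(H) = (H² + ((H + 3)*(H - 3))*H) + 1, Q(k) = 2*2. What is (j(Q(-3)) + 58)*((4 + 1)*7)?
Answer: 3605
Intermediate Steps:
Q(k) = 4
j(H) = 1 + H² + H*(-3 + H)*(3 + H) (j(H) = (H² + ((3 + H)*(-3 + H))*H) + 1 = (H² + ((-3 + H)*(3 + H))*H) + 1 = (H² + H*(-3 + H)*(3 + H)) + 1 = 1 + H² + H*(-3 + H)*(3 + H))
(j(Q(-3)) + 58)*((4 + 1)*7) = ((1 + 4² + 4³ - 9*4) + 58)*((4 + 1)*7) = ((1 + 16 + 64 - 36) + 58)*(5*7) = (45 + 58)*35 = 103*35 = 3605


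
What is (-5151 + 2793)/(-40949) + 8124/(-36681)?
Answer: -82058626/500683423 ≈ -0.16389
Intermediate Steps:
(-5151 + 2793)/(-40949) + 8124/(-36681) = -2358*(-1/40949) + 8124*(-1/36681) = 2358/40949 - 2708/12227 = -82058626/500683423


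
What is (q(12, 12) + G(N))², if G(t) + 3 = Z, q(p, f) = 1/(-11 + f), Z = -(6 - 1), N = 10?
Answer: 49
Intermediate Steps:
Z = -5 (Z = -1*5 = -5)
G(t) = -8 (G(t) = -3 - 5 = -8)
(q(12, 12) + G(N))² = (1/(-11 + 12) - 8)² = (1/1 - 8)² = (1 - 8)² = (-7)² = 49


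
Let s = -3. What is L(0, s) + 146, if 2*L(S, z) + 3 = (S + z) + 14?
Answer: 150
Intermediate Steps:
L(S, z) = 11/2 + S/2 + z/2 (L(S, z) = -3/2 + ((S + z) + 14)/2 = -3/2 + (14 + S + z)/2 = -3/2 + (7 + S/2 + z/2) = 11/2 + S/2 + z/2)
L(0, s) + 146 = (11/2 + (1/2)*0 + (1/2)*(-3)) + 146 = (11/2 + 0 - 3/2) + 146 = 4 + 146 = 150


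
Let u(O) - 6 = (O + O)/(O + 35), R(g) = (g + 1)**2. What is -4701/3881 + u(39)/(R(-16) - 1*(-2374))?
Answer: -451049322/373208603 ≈ -1.2086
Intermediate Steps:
R(g) = (1 + g)**2
u(O) = 6 + 2*O/(35 + O) (u(O) = 6 + (O + O)/(O + 35) = 6 + (2*O)/(35 + O) = 6 + 2*O/(35 + O))
-4701/3881 + u(39)/(R(-16) - 1*(-2374)) = -4701/3881 + (2*(105 + 4*39)/(35 + 39))/((1 - 16)**2 - 1*(-2374)) = -4701*1/3881 + (2*(105 + 156)/74)/((-15)**2 + 2374) = -4701/3881 + (2*(1/74)*261)/(225 + 2374) = -4701/3881 + (261/37)/2599 = -4701/3881 + (261/37)*(1/2599) = -4701/3881 + 261/96163 = -451049322/373208603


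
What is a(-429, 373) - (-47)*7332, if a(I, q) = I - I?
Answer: 344604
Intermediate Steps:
a(I, q) = 0
a(-429, 373) - (-47)*7332 = 0 - (-47)*7332 = 0 - 1*(-344604) = 0 + 344604 = 344604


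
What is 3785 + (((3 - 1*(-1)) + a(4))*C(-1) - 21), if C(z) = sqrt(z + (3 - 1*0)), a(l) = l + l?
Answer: 3764 + 12*sqrt(2) ≈ 3781.0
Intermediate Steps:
a(l) = 2*l
C(z) = sqrt(3 + z) (C(z) = sqrt(z + (3 + 0)) = sqrt(z + 3) = sqrt(3 + z))
3785 + (((3 - 1*(-1)) + a(4))*C(-1) - 21) = 3785 + (((3 - 1*(-1)) + 2*4)*sqrt(3 - 1) - 21) = 3785 + (((3 + 1) + 8)*sqrt(2) - 21) = 3785 + ((4 + 8)*sqrt(2) - 21) = 3785 + (12*sqrt(2) - 21) = 3785 + (-21 + 12*sqrt(2)) = 3764 + 12*sqrt(2)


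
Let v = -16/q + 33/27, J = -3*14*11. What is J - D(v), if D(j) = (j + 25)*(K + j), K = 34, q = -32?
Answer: -458971/324 ≈ -1416.6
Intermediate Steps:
J = -462 (J = -42*11 = -462)
v = 31/18 (v = -16/(-32) + 33/27 = -16*(-1/32) + 33*(1/27) = 1/2 + 11/9 = 31/18 ≈ 1.7222)
D(j) = (25 + j)*(34 + j) (D(j) = (j + 25)*(34 + j) = (25 + j)*(34 + j))
J - D(v) = -462 - (850 + (31/18)**2 + 59*(31/18)) = -462 - (850 + 961/324 + 1829/18) = -462 - 1*309283/324 = -462 - 309283/324 = -458971/324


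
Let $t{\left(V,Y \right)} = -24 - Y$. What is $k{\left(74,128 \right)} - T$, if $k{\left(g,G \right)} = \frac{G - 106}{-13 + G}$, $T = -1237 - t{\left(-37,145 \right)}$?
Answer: $\frac{122842}{115} \approx 1068.2$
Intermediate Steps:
$T = -1068$ ($T = -1237 - \left(-24 - 145\right) = -1237 - -169 = -1237 + 169 = -1068$)
$k{\left(g,G \right)} = \frac{-106 + G}{-13 + G}$
$k{\left(74,128 \right)} - T = \frac{-106 + 128}{-13 + 128} - -1068 = \frac{1}{115} \cdot 22 + 1068 = \frac{22}{115} + 1068 = \frac{122842}{115}$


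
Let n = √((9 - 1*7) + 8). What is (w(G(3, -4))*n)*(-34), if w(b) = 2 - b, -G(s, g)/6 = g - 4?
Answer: 1564*√10 ≈ 4945.8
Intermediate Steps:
G(s, g) = 24 - 6*g (G(s, g) = -6*(g - 4) = -6*(-4 + g) = 24 - 6*g)
n = √10 (n = √((9 - 7) + 8) = √(2 + 8) = √10 ≈ 3.1623)
(w(G(3, -4))*n)*(-34) = ((2 - (24 - 6*(-4)))*√10)*(-34) = ((2 - (24 + 24))*√10)*(-34) = ((2 - 1*48)*√10)*(-34) = ((2 - 48)*√10)*(-34) = -46*√10*(-34) = 1564*√10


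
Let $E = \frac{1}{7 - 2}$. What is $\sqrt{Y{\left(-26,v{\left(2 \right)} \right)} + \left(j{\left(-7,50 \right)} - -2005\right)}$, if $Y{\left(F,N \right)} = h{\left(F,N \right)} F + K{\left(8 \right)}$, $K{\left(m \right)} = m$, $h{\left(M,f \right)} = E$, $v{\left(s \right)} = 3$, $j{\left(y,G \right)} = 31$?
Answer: $\frac{\sqrt{50970}}{5} \approx 45.153$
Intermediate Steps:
$E = \frac{1}{5} \approx 0.2$
$h{\left(M,f \right)} = \frac{1}{5}$
$Y{\left(F,N \right)} = 8 + \frac{F}{5}$ ($Y{\left(F,N \right)} = \frac{F}{5} + 8 = 8 + \frac{F}{5}$)
$\sqrt{Y{\left(-26,v{\left(2 \right)} \right)} + \left(j{\left(-7,50 \right)} - -2005\right)} = \sqrt{\left(8 + \frac{1}{5} \left(-26\right)\right) + \left(31 - -2005\right)} = \sqrt{\left(8 - \frac{26}{5}\right) + \left(31 + 2005\right)} = \sqrt{\frac{14}{5} + 2036} = \sqrt{\frac{10194}{5}} = \frac{\sqrt{50970}}{5}$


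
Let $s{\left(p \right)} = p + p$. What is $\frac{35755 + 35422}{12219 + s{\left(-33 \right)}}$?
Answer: $\frac{71177}{12153} \approx 5.8567$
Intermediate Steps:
$s{\left(p \right)} = 2 p$
$\frac{35755 + 35422}{12219 + s{\left(-33 \right)}} = \frac{35755 + 35422}{12219 + 2 \left(-33\right)} = \frac{71177}{12219 - 66} = \frac{71177}{12153}$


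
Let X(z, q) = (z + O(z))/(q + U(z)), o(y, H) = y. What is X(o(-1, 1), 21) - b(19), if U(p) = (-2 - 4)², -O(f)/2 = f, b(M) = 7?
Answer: -398/57 ≈ -6.9825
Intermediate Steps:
O(f) = -2*f
U(p) = 36 (U(p) = (-6)² = 36)
X(z, q) = -z/(36 + q) (X(z, q) = (z - 2*z)/(q + 36) = (-z)/(36 + q) = -z/(36 + q))
X(o(-1, 1), 21) - b(19) = -1*(-1)/(36 + 21) - 1*7 = -1*(-1)/57 - 7 = -1*(-1)*1/57 - 7 = 1/57 - 7 = -398/57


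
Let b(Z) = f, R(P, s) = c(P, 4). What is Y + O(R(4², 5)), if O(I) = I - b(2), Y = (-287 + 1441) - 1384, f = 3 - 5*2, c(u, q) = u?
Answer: -207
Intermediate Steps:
f = -7 (f = 3 - 10 = -7)
R(P, s) = P
Y = -230 (Y = 1154 - 1384 = -230)
b(Z) = -7
O(I) = 7 + I (O(I) = I - 1*(-7) = I + 7 = 7 + I)
Y + O(R(4², 5)) = -230 + (7 + 4²) = -230 + (7 + 16) = -230 + 23 = -207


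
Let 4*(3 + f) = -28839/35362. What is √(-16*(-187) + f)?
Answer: √14949611997346/70724 ≈ 54.670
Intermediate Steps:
f = -453183/141448 (f = -3 + (-28839/35362)/4 = -3 + (-28839*1/35362)/4 = -3 + (¼)*(-28839/35362) = -3 - 28839/141448 = -453183/141448 ≈ -3.2039)
√(-16*(-187) + f) = √(-16*(-187) - 453183/141448) = √(2992 - 453183/141448) = √(422759233/141448) = √14949611997346/70724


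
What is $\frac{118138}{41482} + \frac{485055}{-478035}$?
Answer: $\frac{134640916}{73443881} \approx 1.8332$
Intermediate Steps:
$\frac{118138}{41482} + \frac{485055}{-478035} = 118138 \cdot \frac{1}{41482} + 485055 \left(- \frac{1}{478035}\right) = \frac{59069}{20741} - \frac{3593}{3541} = \frac{134640916}{73443881}$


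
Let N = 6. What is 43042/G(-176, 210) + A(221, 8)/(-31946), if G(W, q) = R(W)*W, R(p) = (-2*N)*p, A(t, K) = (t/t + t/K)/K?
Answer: -344087441/2968677888 ≈ -0.11591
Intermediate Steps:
A(t, K) = (1 + t/K)/K
R(p) = -12*p (R(p) = (-2*6)*p = -12*p)
G(W, q) = -12*W² (G(W, q) = (-12*W)*W = -12*W²)
43042/G(-176, 210) + A(221, 8)/(-31946) = 43042/((-12*(-176)²)) + ((8 + 221)/8²)/(-31946) = 43042/((-12*30976)) + ((1/64)*229)*(-1/31946) = 43042/(-371712) + (229/64)*(-1/31946) = 43042*(-1/371712) - 229/2044544 = -21521/185856 - 229/2044544 = -344087441/2968677888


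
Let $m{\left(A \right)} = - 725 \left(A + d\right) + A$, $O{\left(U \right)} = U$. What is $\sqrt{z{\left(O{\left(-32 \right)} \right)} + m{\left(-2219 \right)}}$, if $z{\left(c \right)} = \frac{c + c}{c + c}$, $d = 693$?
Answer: $2 \sqrt{276033} \approx 1050.8$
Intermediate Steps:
$m{\left(A \right)} = -502425 - 724 A$ ($m{\left(A \right)} = - 725 \left(A + 693\right) + A = - 725 \left(693 + A\right) + A = \left(-502425 - 725 A\right) + A = -502425 - 724 A$)
$z{\left(c \right)} = 1$ ($z{\left(c \right)} = \frac{2 c}{2 c} = 2 c \frac{1}{2 c} = 1$)
$\sqrt{z{\left(O{\left(-32 \right)} \right)} + m{\left(-2219 \right)}} = \sqrt{1 - -1104131} = \sqrt{1 + \left(-502425 + 1606556\right)} = \sqrt{1 + 1104131} = \sqrt{1104132} = 2 \sqrt{276033}$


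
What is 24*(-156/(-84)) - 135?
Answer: -633/7 ≈ -90.429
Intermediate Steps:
24*(-156/(-84)) - 135 = 24*(-156*(-1/84)) - 135 = 24*(13/7) - 135 = 312/7 - 135 = -633/7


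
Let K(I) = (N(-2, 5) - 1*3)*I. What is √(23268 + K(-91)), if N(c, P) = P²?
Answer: 7*√434 ≈ 145.83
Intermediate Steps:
K(I) = 22*I (K(I) = (5² - 1*3)*I = (25 - 3)*I = 22*I)
√(23268 + K(-91)) = √(23268 + 22*(-91)) = √(23268 - 2002) = √21266 = 7*√434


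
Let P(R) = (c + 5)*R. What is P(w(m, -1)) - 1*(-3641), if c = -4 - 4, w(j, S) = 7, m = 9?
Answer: 3620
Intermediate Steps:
c = -8
P(R) = -3*R (P(R) = (-8 + 5)*R = -3*R)
P(w(m, -1)) - 1*(-3641) = -3*7 - 1*(-3641) = -21 + 3641 = 3620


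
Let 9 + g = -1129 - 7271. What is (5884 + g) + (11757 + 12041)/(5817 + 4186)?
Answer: -25233777/10003 ≈ -2522.6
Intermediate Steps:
g = -8409 (g = -9 + (-1129 - 7271) = -9 - 8400 = -8409)
(5884 + g) + (11757 + 12041)/(5817 + 4186) = (5884 - 8409) + (11757 + 12041)/(5817 + 4186) = -2525 + 23798/10003 = -25233777/10003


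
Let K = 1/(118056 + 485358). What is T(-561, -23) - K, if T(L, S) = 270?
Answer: 162921779/603414 ≈ 270.00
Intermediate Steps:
K = 1/603414 ≈ 1.6572e-6
T(-561, -23) - K = 270 - 1*1/603414 = 270 - 1/603414 = 162921779/603414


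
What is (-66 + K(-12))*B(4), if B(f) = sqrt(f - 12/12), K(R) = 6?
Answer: -60*sqrt(3) ≈ -103.92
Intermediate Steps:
B(f) = sqrt(-1 + f) (B(f) = sqrt(f - 12*1/12) = sqrt(f - 1) = sqrt(-1 + f))
(-66 + K(-12))*B(4) = (-66 + 6)*sqrt(-1 + 4) = -60*sqrt(3)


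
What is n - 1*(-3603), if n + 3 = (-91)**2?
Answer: 11881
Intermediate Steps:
n = 8278 (n = -3 + (-91)**2 = -3 + 8281 = 8278)
n - 1*(-3603) = 8278 - 1*(-3603) = 8278 + 3603 = 11881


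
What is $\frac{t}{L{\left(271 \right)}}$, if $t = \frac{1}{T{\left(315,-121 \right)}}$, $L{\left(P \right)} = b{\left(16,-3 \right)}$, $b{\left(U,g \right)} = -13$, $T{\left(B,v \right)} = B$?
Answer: $- \frac{1}{4095} \approx -0.0002442$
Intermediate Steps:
$L{\left(P \right)} = -13$
$t = \frac{1}{315} \approx 0.0031746$
$\frac{t}{L{\left(271 \right)}} = \frac{1}{315 \left(-13\right)} = \frac{1}{315} \left(- \frac{1}{13}\right) = - \frac{1}{4095}$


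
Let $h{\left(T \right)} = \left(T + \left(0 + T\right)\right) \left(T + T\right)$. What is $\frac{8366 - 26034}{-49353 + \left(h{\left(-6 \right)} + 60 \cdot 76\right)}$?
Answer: $\frac{17668}{44649} \approx 0.39571$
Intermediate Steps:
$h{\left(T \right)} = 4 T^{2}$ ($h{\left(T \right)} = \left(T + T\right) 2 T = 2 T 2 T = 4 T^{2}$)
$\frac{8366 - 26034}{-49353 + \left(h{\left(-6 \right)} + 60 \cdot 76\right)} = \frac{8366 - 26034}{-49353 + \left(4 \left(-6\right)^{2} + 60 \cdot 76\right)} = - \frac{17668}{-49353 + \left(4 \cdot 36 + 4560\right)} = - \frac{17668}{-49353 + \left(144 + 4560\right)} = - \frac{17668}{-49353 + 4704} = - \frac{17668}{-44649} = \left(-17668\right) \left(- \frac{1}{44649}\right) = \frac{17668}{44649}$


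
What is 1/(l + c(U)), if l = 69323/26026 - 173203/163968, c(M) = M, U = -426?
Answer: -304816512/129361907513 ≈ -0.0023563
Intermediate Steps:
l = 489926599/304816512 (l = 69323*(1/26026) - 173203*1/163968 = 69323/26026 - 173203/163968 = 489926599/304816512 ≈ 1.6073)
1/(l + c(U)) = 1/(489926599/304816512 - 426) = 1/(-129361907513/304816512) = -304816512/129361907513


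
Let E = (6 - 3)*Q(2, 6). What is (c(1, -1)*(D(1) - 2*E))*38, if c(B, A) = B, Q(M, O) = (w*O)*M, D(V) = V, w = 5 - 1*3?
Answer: -5434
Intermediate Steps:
w = 2 (w = 5 - 3 = 2)
Q(M, O) = 2*M*O (Q(M, O) = (2*O)*M = 2*M*O)
E = 72 (E = (6 - 3)*(2*2*6) = 3*24 = 72)
(c(1, -1)*(D(1) - 2*E))*38 = (1*(1 - 2*72))*38 = (1*(1 - 144))*38 = (1*(-143))*38 = -143*38 = -5434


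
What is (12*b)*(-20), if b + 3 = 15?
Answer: -2880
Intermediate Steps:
b = 12 (b = -3 + 15 = 12)
(12*b)*(-20) = (12*12)*(-20) = 144*(-20) = -2880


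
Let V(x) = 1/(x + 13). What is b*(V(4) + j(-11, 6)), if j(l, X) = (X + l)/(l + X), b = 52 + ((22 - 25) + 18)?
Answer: 1206/17 ≈ 70.941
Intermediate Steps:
V(x) = 1/(13 + x)
b = 67 (b = 52 + (-3 + 18) = 52 + 15 = 67)
j(l, X) = 1 (j(l, X) = (X + l)/(X + l) = 1)
b*(V(4) + j(-11, 6)) = 67*(1/(13 + 4) + 1) = 67*(1/17 + 1) = 67*(18/17) = 1206/17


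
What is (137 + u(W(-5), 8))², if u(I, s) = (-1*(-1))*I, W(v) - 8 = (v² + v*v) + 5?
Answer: 40000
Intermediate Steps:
W(v) = 13 + 2*v² (W(v) = 8 + ((v² + v*v) + 5) = 8 + ((v² + v²) + 5) = 8 + (2*v² + 5) = 8 + (5 + 2*v²) = 13 + 2*v²)
u(I, s) = I (u(I, s) = 1*I = I)
(137 + u(W(-5), 8))² = (137 + (13 + 2*(-5)²))² = (137 + (13 + 2*25))² = (137 + (13 + 50))² = (137 + 63)² = 200² = 40000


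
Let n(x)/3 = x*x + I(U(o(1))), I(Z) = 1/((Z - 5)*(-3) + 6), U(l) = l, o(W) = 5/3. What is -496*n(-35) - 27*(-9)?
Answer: -1822650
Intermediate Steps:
o(W) = 5/3 (o(W) = 5*(⅓) = 5/3)
I(Z) = 1/(21 - 3*Z) (I(Z) = 1/((-5 + Z)*(-3) + 6) = 1/((15 - 3*Z) + 6) = 1/(21 - 3*Z))
n(x) = 3/16 + 3*x² (n(x) = 3*(x*x - 1/(-21 + 3*(5/3))) = 3*(x² - 1/(-21 + 5)) = 3*(x² - 1/(-16)) = 3*(x² - 1*(-1/16)) = 3*(x² + 1/16) = 3*(1/16 + x²) = 3/16 + 3*x²)
-496*n(-35) - 27*(-9) = -496*(3/16 + 3*(-35)²) - 27*(-9) = -496*(3/16 + 3*1225) + 243 = -496*(3/16 + 3675) + 243 = -496*58803/16 + 243 = -1822893 + 243 = -1822650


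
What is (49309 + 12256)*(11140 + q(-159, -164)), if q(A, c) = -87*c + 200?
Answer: 1576556520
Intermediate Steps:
q(A, c) = 200 - 87*c
(49309 + 12256)*(11140 + q(-159, -164)) = (49309 + 12256)*(11140 + (200 - 87*(-164))) = 61565*(11140 + (200 + 14268)) = 61565*(11140 + 14468) = 61565*25608 = 1576556520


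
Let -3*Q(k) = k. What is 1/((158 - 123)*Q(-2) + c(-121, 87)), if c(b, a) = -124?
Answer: -3/302 ≈ -0.0099338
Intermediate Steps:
Q(k) = -k/3
1/((158 - 123)*Q(-2) + c(-121, 87)) = 1/((158 - 123)*(-⅓*(-2)) - 124) = 1/(35*(⅔) - 124) = 1/(70/3 - 124) = 1/(-302/3) = -3/302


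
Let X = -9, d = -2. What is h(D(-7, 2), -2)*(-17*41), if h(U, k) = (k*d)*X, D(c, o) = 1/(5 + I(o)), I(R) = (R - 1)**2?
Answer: 25092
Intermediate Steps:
I(R) = (-1 + R)**2
D(c, o) = 1/(5 + (-1 + o)**2)
h(U, k) = 18*k (h(U, k) = (k*(-2))*(-9) = -2*k*(-9) = 18*k)
h(D(-7, 2), -2)*(-17*41) = (18*(-2))*(-17*41) = -36*(-697) = 25092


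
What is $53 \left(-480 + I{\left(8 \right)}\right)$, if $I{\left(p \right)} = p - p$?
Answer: $-25440$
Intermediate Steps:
$I{\left(p \right)} = 0$
$53 \left(-480 + I{\left(8 \right)}\right) = 53 \left(-480 + 0\right) = 53 \left(-480\right) = -25440$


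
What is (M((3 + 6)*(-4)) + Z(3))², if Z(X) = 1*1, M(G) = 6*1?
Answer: 49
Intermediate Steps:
M(G) = 6
Z(X) = 1
(M((3 + 6)*(-4)) + Z(3))² = (6 + 1)² = 7² = 49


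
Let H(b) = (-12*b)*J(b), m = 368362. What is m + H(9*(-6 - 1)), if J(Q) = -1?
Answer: 367606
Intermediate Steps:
H(b) = 12*b (H(b) = -12*b*(-1) = 12*b)
m + H(9*(-6 - 1)) = 368362 + 12*(9*(-6 - 1)) = 368362 + 12*(9*(-7)) = 368362 + 12*(-63) = 368362 - 756 = 367606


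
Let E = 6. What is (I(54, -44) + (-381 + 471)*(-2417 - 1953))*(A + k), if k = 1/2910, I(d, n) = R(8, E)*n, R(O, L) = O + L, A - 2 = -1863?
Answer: 1066627821622/1455 ≈ 7.3308e+8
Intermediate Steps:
A = -1861 (A = 2 - 1863 = -1861)
R(O, L) = L + O
I(d, n) = 14*n (I(d, n) = (6 + 8)*n = 14*n)
k = 1/2910 ≈ 0.00034364
(I(54, -44) + (-381 + 471)*(-2417 - 1953))*(A + k) = (14*(-44) + (-381 + 471)*(-2417 - 1953))*(-1861 + 1/2910) = (-616 + 90*(-4370))*(-5415509/2910) = (-616 - 393300)*(-5415509/2910) = -393916*(-5415509/2910) = 1066627821622/1455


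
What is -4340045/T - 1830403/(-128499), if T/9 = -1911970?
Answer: 2541004523/175281498 ≈ 14.497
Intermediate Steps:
T = -17207730 (T = 9*(-1911970) = -17207730)
-4340045/T - 1830403/(-128499) = -4340045/(-17207730) - 1830403/(-128499) = -4340045*(-1/17207730) - 1830403*(-1/128499) = 868009/3441546 + 1830403/128499 = 2541004523/175281498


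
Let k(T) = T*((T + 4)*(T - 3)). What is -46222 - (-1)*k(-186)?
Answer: -6444250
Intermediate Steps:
k(T) = T*(-3 + T)*(4 + T) (k(T) = T*((4 + T)*(-3 + T)) = T*((-3 + T)*(4 + T)) = T*(-3 + T)*(4 + T))
-46222 - (-1)*k(-186) = -46222 - (-1)*(-186*(-12 - 186 + (-186)²)) = -46222 - (-1)*(-186*(-12 - 186 + 34596)) = -46222 - (-1)*(-186*34398) = -46222 - (-1)*(-6398028) = -46222 - 1*6398028 = -46222 - 6398028 = -6444250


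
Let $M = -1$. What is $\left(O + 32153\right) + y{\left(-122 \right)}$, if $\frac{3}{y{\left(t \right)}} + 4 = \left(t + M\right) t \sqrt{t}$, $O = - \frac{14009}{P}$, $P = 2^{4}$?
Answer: $\frac{1718505299546865}{54943928816} - \frac{22509 i \sqrt{122}}{13735982204} \approx 31277.0 - 1.81 \cdot 10^{-5} i$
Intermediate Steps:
$P = 16$
$O = - \frac{14009}{16} \approx -875.56$
$y{\left(t \right)} = \frac{3}{-4 + t^{\frac{3}{2}} \left(-1 + t\right)}$ ($y{\left(t \right)} = \frac{3}{-4 + \left(t - 1\right) t \sqrt{t}} = \frac{3}{-4 + \left(-1 + t\right) t \sqrt{t}} = \frac{3}{-4 + t \left(-1 + t\right) \sqrt{t}} = \frac{3}{-4 + t^{\frac{3}{2}} \left(-1 + t\right)}$)
$\left(O + 32153\right) + y{\left(-122 \right)} = \left(- \frac{14009}{16} + 32153\right) + \frac{3}{-4 + \left(-122\right)^{\frac{5}{2}} - \left(-122\right)^{\frac{3}{2}}} = \frac{500439}{16} + \frac{3}{-4 + 14884 i \sqrt{122} - - 122 i \sqrt{122}} = \frac{500439}{16} + \frac{3}{-4 + 14884 i \sqrt{122} + 122 i \sqrt{122}} = \frac{500439}{16} + \frac{3}{-4 + 15006 i \sqrt{122}}$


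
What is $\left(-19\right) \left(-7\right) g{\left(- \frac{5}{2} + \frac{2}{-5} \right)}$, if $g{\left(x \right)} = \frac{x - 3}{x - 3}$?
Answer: $133$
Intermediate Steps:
$g{\left(x \right)} = 1$ ($g{\left(x \right)} = \frac{-3 + x}{-3 + x} = 1$)
$\left(-19\right) \left(-7\right) g{\left(- \frac{5}{2} + \frac{2}{-5} \right)} = \left(-19\right) \left(-7\right) 1 = 133 \cdot 1 = 133$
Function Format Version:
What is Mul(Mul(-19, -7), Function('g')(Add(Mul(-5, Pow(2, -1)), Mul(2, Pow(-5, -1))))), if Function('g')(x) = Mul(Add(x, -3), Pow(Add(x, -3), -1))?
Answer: 133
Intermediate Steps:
Function('g')(x) = 1 (Function('g')(x) = Mul(Add(-3, x), Pow(Add(-3, x), -1)) = 1)
Mul(Mul(-19, -7), Function('g')(Add(Mul(-5, Pow(2, -1)), Mul(2, Pow(-5, -1))))) = Mul(Mul(-19, -7), 1) = Mul(133, 1) = 133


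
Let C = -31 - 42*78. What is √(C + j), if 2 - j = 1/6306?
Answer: I*√131425433286/6306 ≈ 57.489*I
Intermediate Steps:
C = -3307 (C = -31 - 3276 = -3307)
j = 12611/6306 (j = 2 - 1/6306 = 12611/6306 ≈ 1.9998)
√(C + j) = √(-3307 + 12611/6306) = √(-20841331/6306) = I*√131425433286/6306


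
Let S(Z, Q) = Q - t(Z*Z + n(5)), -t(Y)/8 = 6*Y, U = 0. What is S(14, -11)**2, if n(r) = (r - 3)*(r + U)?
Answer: 97555129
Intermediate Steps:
n(r) = r*(-3 + r) (n(r) = (r - 3)*(r + 0) = (-3 + r)*r = r*(-3 + r))
t(Y) = -48*Y
S(Z, Q) = 480 + Q + 48*Z**2 (S(Z, Q) = Q - (-48)*(Z*Z + 5*(-3 + 5)) = Q - (-48)*(Z**2 + 5*2) = Q - (-48)*(Z**2 + 10) = Q - (-48)*(10 + Z**2) = Q - (-480 - 48*Z**2) = Q + (480 + 48*Z**2) = 480 + Q + 48*Z**2)
S(14, -11)**2 = (480 - 11 + 48*14**2)**2 = (480 - 11 + 48*196)**2 = (480 - 11 + 9408)**2 = 9877**2 = 97555129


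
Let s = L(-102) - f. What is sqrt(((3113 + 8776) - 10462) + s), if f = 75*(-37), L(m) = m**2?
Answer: sqrt(14606) ≈ 120.86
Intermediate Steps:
f = -2775
s = 13179 (s = (-102)**2 - 1*(-2775) = 10404 + 2775 = 13179)
sqrt(((3113 + 8776) - 10462) + s) = sqrt(((3113 + 8776) - 10462) + 13179) = sqrt((11889 - 10462) + 13179) = sqrt(1427 + 13179) = sqrt(14606)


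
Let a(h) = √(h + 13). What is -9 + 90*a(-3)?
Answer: -9 + 90*√10 ≈ 275.60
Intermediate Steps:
a(h) = √(13 + h)
-9 + 90*a(-3) = -9 + 90*√(13 - 3) = -9 + 90*√10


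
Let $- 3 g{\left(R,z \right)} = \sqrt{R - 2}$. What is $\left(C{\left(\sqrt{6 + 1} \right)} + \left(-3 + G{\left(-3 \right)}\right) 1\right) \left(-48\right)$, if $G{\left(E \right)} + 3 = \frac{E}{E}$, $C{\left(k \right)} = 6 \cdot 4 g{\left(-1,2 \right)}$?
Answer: $240 + 384 i \sqrt{3} \approx 240.0 + 665.11 i$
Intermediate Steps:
$g{\left(R,z \right)} = - \frac{\sqrt{-2 + R}}{3}$ ($g{\left(R,z \right)} = - \frac{\sqrt{R - 2}}{3} = - \frac{\sqrt{-2 + R}}{3}$)
$C{\left(k \right)} = - 8 i \sqrt{3}$ ($C{\left(k \right)} = 6 \cdot 4 \left(- \frac{\sqrt{-2 - 1}}{3}\right) = 24 \left(- \frac{\sqrt{-3}}{3}\right) = 24 \left(- \frac{i \sqrt{3}}{3}\right) = - 8 i \sqrt{3}$)
$G{\left(E \right)} = -2$ ($G{\left(E \right)} = -3 + \frac{E}{E} = -3 + 1 = -2$)
$\left(C{\left(\sqrt{6 + 1} \right)} + \left(-3 + G{\left(-3 \right)}\right) 1\right) \left(-48\right) = \left(- 8 i \sqrt{3} + \left(-3 - 2\right) 1\right) \left(-48\right) = \left(- 8 i \sqrt{3} - 5\right) \left(-48\right) = \left(-5 - 8 i \sqrt{3}\right) \left(-48\right) = 240 + 384 i \sqrt{3}$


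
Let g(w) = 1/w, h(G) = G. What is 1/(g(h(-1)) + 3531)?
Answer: 1/3530 ≈ 0.00028329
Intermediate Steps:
1/(g(h(-1)) + 3531) = 1/(1/(-1) + 3531) = 1/(-1 + 3531) = 1/3530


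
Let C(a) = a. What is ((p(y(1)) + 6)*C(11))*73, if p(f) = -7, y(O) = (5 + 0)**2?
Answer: -803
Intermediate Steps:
y(O) = 25 (y(O) = 5**2 = 25)
((p(y(1)) + 6)*C(11))*73 = ((-7 + 6)*11)*73 = -1*11*73 = -11*73 = -803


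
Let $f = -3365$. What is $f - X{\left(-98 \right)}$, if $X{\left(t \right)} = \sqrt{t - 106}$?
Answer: $-3365 - 2 i \sqrt{51} \approx -3365.0 - 14.283 i$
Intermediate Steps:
$X{\left(t \right)} = \sqrt{-106 + t}$
$f - X{\left(-98 \right)} = -3365 - \sqrt{-106 - 98} = -3365 - \sqrt{-204} = -3365 - 2 i \sqrt{51}$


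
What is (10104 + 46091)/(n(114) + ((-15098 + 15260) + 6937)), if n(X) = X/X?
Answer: 11239/1420 ≈ 7.9148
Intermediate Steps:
n(X) = 1
(10104 + 46091)/(n(114) + ((-15098 + 15260) + 6937)) = (10104 + 46091)/(1 + ((-15098 + 15260) + 6937)) = 56195/(1 + (162 + 6937)) = 56195/(1 + 7099) = 56195/7100 = 56195*(1/7100) = 11239/1420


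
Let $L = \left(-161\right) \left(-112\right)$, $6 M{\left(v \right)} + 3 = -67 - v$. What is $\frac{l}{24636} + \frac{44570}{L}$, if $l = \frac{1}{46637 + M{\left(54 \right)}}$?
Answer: $\frac{6398246285399}{2588583732952} \approx 2.4717$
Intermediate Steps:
$M{\left(v \right)} = - \frac{35}{3} - \frac{v}{6}$ ($M{\left(v \right)} = - \frac{1}{2} + \frac{-67 - v}{6} = - \frac{1}{2} - \left(\frac{67}{6} + \frac{v}{6}\right) = - \frac{35}{3} - \frac{v}{6}$)
$l = \frac{3}{139849}$ ($l = \frac{1}{46637 - \frac{62}{3}} = \frac{1}{\frac{139849}{3}} = \frac{3}{139849} \approx 2.1452 \cdot 10^{-5}$)
$L = 18032$
$\frac{l}{24636} + \frac{44570}{L} = \frac{3}{139849 \cdot 24636} + \frac{44570}{18032} = \frac{3}{139849} \cdot \frac{1}{24636} + 44570 \cdot \frac{1}{18032} = \frac{1}{1148439988} + \frac{22285}{9016} = \frac{6398246285399}{2588583732952}$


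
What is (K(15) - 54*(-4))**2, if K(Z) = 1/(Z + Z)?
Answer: 42003361/900 ≈ 46670.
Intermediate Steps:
K(Z) = 1/(2*Z)
(K(15) - 54*(-4))**2 = ((1/2)/15 - 54*(-4))**2 = ((1/2)*(1/15) + 216)**2 = (1/30 + 216)**2 = (6481/30)**2 = 42003361/900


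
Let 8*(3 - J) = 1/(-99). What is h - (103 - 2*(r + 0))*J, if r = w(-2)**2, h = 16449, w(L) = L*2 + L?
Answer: 12953921/792 ≈ 16356.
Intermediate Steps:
w(L) = 3*L (w(L) = 2*L + L = 3*L)
J = 2377/792 (J = 3 - 1/8/(-99) = 3 - 1/8*(-1/99) = 3 + 1/792 = 2377/792 ≈ 3.0013)
r = 36 (r = (3*(-2))**2 = (-6)**2 = 36)
h - (103 - 2*(r + 0))*J = 16449 - (103 - 2*(36 + 0))*2377/792 = 16449 - (103 - 2*36)*2377/792 = 16449 - (103 - 72)*2377/792 = 16449 - 31*2377/792 = 16449 - 1*73687/792 = 16449 - 73687/792 = 12953921/792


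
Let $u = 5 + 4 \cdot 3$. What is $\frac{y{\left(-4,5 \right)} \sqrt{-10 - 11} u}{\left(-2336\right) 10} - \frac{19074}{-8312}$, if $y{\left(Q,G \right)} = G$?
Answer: $\frac{9537}{4156} - \frac{17 i \sqrt{21}}{4672} \approx 2.2948 - 0.016675 i$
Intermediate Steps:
$u = 17$ ($u = 5 + 12 = 17$)
$\frac{y{\left(-4,5 \right)} \sqrt{-10 - 11} u}{\left(-2336\right) 10} - \frac{19074}{-8312} = \frac{5 \sqrt{-10 - 11} \cdot 17}{\left(-2336\right) 10} - \frac{19074}{-8312} = \frac{5 \sqrt{-21} \cdot 17}{-23360} - - \frac{9537}{4156} = 5 i \sqrt{21} \cdot 17 \left(- \frac{1}{23360}\right) + \frac{9537}{4156} = 85 i \sqrt{21} \left(- \frac{1}{23360}\right) + \frac{9537}{4156} = - \frac{17 i \sqrt{21}}{4672} + \frac{9537}{4156} = \frac{9537}{4156} - \frac{17 i \sqrt{21}}{4672}$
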